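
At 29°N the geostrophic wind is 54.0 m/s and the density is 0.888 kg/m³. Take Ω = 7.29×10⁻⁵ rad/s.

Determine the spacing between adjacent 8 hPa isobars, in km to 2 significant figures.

Coriolis parameter at 29°N:
f = 2Ω sin φ = 2 × 7.29×10⁻⁵ × sin 29° = 7.07×10⁻⁵ s⁻¹
Geostrophic balance rearranged: |∂P/∂n| = f ρ V_g
|∂P/∂n| = 7.07×10⁻⁵ × 0.888 × 54.0 = 3.39×10⁻³ Pa/m
Isobar spacing: Δn = ΔP/|∂P/∂n| = 800 Pa / 3.39×10⁻³ Pa/m = 236023 m ≈ 240 km

240 km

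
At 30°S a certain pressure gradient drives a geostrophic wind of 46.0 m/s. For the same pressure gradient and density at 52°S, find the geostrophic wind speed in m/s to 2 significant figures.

With the same pressure gradient and density, V_g ∝ 1/f ∝ 1/sin φ.
V₂ = V₁ · sin φ₁ / sin φ₂ = 46.0 × sin 30° / sin 52°
V₂ = 46.0 × 0.5000/0.7880 = 29 m/s

29 m/s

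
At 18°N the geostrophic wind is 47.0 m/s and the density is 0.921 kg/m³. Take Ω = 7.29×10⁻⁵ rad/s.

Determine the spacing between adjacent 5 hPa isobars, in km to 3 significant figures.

Coriolis parameter at 18°N:
f = 2Ω sin φ = 2 × 7.29×10⁻⁵ × sin 18° = 4.51×10⁻⁵ s⁻¹
Geostrophic balance rearranged: |∂P/∂n| = f ρ V_g
|∂P/∂n| = 4.51×10⁻⁵ × 0.921 × 47.0 = 1.95×10⁻³ Pa/m
Isobar spacing: Δn = ΔP/|∂P/∂n| = 500 Pa / 1.95×10⁻³ Pa/m = 256373 m ≈ 256 km

256 km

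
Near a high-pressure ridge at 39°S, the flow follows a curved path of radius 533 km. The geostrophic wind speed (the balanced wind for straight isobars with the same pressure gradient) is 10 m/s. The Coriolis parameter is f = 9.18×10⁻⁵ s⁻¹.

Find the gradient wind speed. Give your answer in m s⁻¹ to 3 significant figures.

Around a high, pressure-gradient force acts outward with centrifugal, so Coriolis balances both:
fV = (1/ρ)|∂P/∂n| + V²/R  →  V² − fR·V + fR·V_g = 0
With fR = 9.18×10⁻⁵ × 533×10³ m = 48.9 m/s:
V = [fR − √((fR)² − 4 fR V_g)]/2 = [48.9 − √(48.9² − 4×48.9×10)]/2 = 14 m/s
Supergeostrophic (V > V_g = 10 m/s), as expected around a high.

14.0 m s⁻¹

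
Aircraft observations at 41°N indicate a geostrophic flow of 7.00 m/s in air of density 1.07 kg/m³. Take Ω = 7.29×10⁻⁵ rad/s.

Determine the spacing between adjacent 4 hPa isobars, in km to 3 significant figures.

558 km

Coriolis parameter at 41°N:
f = 2Ω sin φ = 2 × 7.29×10⁻⁵ × sin 41° = 9.57×10⁻⁵ s⁻¹
Geostrophic balance rearranged: |∂P/∂n| = f ρ V_g
|∂P/∂n| = 9.57×10⁻⁵ × 1.07 × 7.00 = 7.16×10⁻⁴ Pa/m
Isobar spacing: Δn = ΔP/|∂P/∂n| = 400 Pa / 7.16×10⁻⁴ Pa/m = 558313 m ≈ 558 km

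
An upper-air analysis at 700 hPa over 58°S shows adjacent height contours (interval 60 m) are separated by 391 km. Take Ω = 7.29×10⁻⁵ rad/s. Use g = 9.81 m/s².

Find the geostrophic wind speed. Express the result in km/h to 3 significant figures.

43.8 km/h

Coriolis parameter at 58°S:
f = 2Ω sin φ = 2 × 7.29×10⁻⁵ × sin 58° = 1.24×10⁻⁴ s⁻¹
Height gradient: |∂Z/∂n| = 60 m / 391000 m = 1.53×10⁻⁴
On a pressure surface, geostrophic balance gives V_g = (g/f)|∂Z/∂n|:
V_g = 9.81 × 1.53×10⁻⁴ / 1.24×10⁻⁴ = 12.2 m/s
Converting: 12.2 m/s × 3.6 = 43.8 km/h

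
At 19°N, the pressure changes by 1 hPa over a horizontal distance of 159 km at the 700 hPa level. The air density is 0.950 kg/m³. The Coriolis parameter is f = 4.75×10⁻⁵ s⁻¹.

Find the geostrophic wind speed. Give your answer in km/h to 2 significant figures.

Pressure gradient: |∂P/∂n| = 100 Pa / 159000 m = 6.29×10⁻⁴ Pa/m
Geostrophic balance (pressure-gradient force = Coriolis force):
V_g = (1/(fρ)) |∂P/∂n| = 6.29×10⁻⁴ / (4.75×10⁻⁵ × 0.950) = 13.9 m/s
Converting: 13.9 m/s × 3.6 = 50 km/h

50 km/h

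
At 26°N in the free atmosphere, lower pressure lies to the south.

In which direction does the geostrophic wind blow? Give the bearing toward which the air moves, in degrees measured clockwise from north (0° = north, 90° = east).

270°

The pressure-gradient force points toward the south (bearing 180°).
Geostrophic balance: in the Northern Hemisphere the Coriolis force deflects motion to the right, so the geostrophic wind blows 90° to the right of the pressure-gradient force (low pressure on the left).
Rotating 180° by 90° clockwise gives 270° — the wind blows toward the west.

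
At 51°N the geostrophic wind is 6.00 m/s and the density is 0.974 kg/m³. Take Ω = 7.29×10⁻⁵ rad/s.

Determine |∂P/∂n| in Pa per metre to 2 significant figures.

6.6×10⁻⁴ Pa/m

Coriolis parameter at 51°N:
f = 2Ω sin φ = 2 × 7.29×10⁻⁵ × sin 51° = 1.13×10⁻⁴ s⁻¹
Geostrophic balance rearranged: |∂P/∂n| = f ρ V_g
|∂P/∂n| = 1.13×10⁻⁴ × 0.974 × 6.00 = 6.62×10⁻⁴ Pa/m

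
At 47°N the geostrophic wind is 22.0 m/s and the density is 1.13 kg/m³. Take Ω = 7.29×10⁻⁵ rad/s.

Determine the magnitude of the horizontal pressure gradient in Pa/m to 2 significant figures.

Coriolis parameter at 47°N:
f = 2Ω sin φ = 2 × 7.29×10⁻⁵ × sin 47° = 1.07×10⁻⁴ s⁻¹
Geostrophic balance rearranged: |∂P/∂n| = f ρ V_g
|∂P/∂n| = 1.07×10⁻⁴ × 1.13 × 22.0 = 2.65×10⁻³ Pa/m

2.7×10⁻³ Pa/m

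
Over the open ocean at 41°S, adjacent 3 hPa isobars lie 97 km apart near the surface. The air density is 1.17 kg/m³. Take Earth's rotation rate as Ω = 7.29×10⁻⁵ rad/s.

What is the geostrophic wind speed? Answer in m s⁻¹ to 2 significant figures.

Coriolis parameter at 41°S:
f = 2Ω sin φ = 2 × 7.29×10⁻⁵ × sin 41° = 9.57×10⁻⁵ s⁻¹
Pressure gradient: |∂P/∂n| = 300 Pa / 97000 m = 3.09×10⁻³ Pa/m
Geostrophic balance (pressure-gradient force = Coriolis force):
V_g = (1/(fρ)) |∂P/∂n| = 3.09×10⁻³ / (9.57×10⁻⁵ × 1.17) = 27.6 m/s

28 m s⁻¹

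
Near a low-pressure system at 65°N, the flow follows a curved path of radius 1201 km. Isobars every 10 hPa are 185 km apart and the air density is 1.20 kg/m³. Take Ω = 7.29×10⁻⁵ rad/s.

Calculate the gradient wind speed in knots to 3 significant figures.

56.1 knots

Coriolis parameter at 65°N:
f = 2Ω sin φ = 2 × 7.29×10⁻⁵ × sin 65° = 1.32×10⁻⁴ s⁻¹
Pressure gradient: |∂P/∂n| = 1000 Pa / 185000 m = 5.41×10⁻³ Pa/m
Geostrophic speed: V_g = |∂P/∂n|/(fρ) = 5.41×10⁻³/(1.32×10⁻⁴ × 1.20) = 34.1 m/s
Around a low, centrifugal force acts outward with Coriolis, so pressure-gradient force balances both:
(1/ρ)|∂P/∂n| = fV + V²/R  →  V² + fR·V − fR·V_g = 0
With fR = 1.32×10⁻⁴ × 1201×10³ m = 159 m/s:
V = [−fR + √((fR)² + 4 fR V_g)]/2 = [−159 + √(159² + 4×159×34.1)]/2 = 28.8 m/s
Subgeostrophic (V < V_g = 34.1 m/s), as expected around a low.
Converting: 28.8 m/s × 1.944 = 56.1 knots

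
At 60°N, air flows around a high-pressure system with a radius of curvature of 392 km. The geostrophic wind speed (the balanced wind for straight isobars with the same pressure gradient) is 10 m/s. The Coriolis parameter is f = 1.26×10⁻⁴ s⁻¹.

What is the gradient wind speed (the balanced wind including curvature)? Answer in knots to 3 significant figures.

27.1 knots

Around a high, pressure-gradient force acts outward with centrifugal, so Coriolis balances both:
fV = (1/ρ)|∂P/∂n| + V²/R  →  V² − fR·V + fR·V_g = 0
With fR = 1.26×10⁻⁴ × 392×10³ m = 49.4 m/s:
V = [fR − √((fR)² − 4 fR V_g)]/2 = [49.4 − √(49.4² − 4×49.4×10)]/2 = 13.9 m/s
Supergeostrophic (V > V_g = 10 m/s), as expected around a high.
Converting: 13.9 m/s × 1.944 = 27.1 knots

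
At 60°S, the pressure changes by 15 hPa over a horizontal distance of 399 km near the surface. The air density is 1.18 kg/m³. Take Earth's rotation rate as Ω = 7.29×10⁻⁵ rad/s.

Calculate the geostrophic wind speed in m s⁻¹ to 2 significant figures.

Coriolis parameter at 60°S:
f = 2Ω sin φ = 2 × 7.29×10⁻⁵ × sin 60° = 1.26×10⁻⁴ s⁻¹
Pressure gradient: |∂P/∂n| = 1500 Pa / 399000 m = 3.76×10⁻³ Pa/m
Geostrophic balance (pressure-gradient force = Coriolis force):
V_g = (1/(fρ)) |∂P/∂n| = 3.76×10⁻³ / (1.26×10⁻⁴ × 1.18) = 25.2 m/s

25 m s⁻¹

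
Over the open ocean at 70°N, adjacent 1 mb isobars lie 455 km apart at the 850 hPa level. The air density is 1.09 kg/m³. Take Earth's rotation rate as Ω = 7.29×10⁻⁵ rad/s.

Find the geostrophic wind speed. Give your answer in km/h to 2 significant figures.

Coriolis parameter at 70°N:
f = 2Ω sin φ = 2 × 7.29×10⁻⁵ × sin 70° = 1.37×10⁻⁴ s⁻¹
Pressure gradient: |∂P/∂n| = 100 Pa / 455000 m = 2.20×10⁻⁴ Pa/m
Geostrophic balance (pressure-gradient force = Coriolis force):
V_g = (1/(fρ)) |∂P/∂n| = 2.20×10⁻⁴ / (1.37×10⁻⁴ × 1.09) = 1.47 m/s
Converting: 1.47 m/s × 3.6 = 5.3 km/h

5.3 km/h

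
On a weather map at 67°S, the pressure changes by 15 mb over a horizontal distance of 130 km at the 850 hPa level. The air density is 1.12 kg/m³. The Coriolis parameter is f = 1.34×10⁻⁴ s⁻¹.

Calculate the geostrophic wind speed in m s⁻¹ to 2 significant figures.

77 m s⁻¹

Pressure gradient: |∂P/∂n| = 1500 Pa / 130000 m = 1.15×10⁻² Pa/m
Geostrophic balance (pressure-gradient force = Coriolis force):
V_g = (1/(fρ)) |∂P/∂n| = 1.15×10⁻² / (1.34×10⁻⁴ × 1.12) = 76.9 m/s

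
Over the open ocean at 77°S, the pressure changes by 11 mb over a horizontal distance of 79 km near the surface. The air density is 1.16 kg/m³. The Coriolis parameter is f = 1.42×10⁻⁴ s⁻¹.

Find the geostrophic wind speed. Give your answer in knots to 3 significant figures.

Pressure gradient: |∂P/∂n| = 1100 Pa / 79000 m = 1.39×10⁻² Pa/m
Geostrophic balance (pressure-gradient force = Coriolis force):
V_g = (1/(fρ)) |∂P/∂n| = 1.39×10⁻² / (1.42×10⁻⁴ × 1.16) = 84.5 m/s
Converting: 84.5 m/s × 1.944 = 164 knots

164 knots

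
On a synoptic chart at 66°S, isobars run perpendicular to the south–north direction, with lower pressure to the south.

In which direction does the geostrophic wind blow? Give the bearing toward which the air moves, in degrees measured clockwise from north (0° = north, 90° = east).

The pressure-gradient force points toward the south (bearing 180°).
Geostrophic balance: in the Southern Hemisphere the Coriolis force deflects motion to the left, so the geostrophic wind blows 90° to the left of the pressure-gradient force (low pressure on the right).
Rotating 180° by 90° counterclockwise gives 090° — the wind blows toward the east.

090°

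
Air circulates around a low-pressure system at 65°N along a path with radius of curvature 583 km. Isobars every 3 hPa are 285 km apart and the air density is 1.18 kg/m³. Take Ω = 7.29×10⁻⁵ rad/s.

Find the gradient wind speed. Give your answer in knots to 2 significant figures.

12 knots

Coriolis parameter at 65°N:
f = 2Ω sin φ = 2 × 7.29×10⁻⁵ × sin 65° = 1.32×10⁻⁴ s⁻¹
Pressure gradient: |∂P/∂n| = 300 Pa / 285000 m = 1.05×10⁻³ Pa/m
Geostrophic speed: V_g = |∂P/∂n|/(fρ) = 1.05×10⁻³/(1.32×10⁻⁴ × 1.18) = 6.75 m/s
Around a low, centrifugal force acts outward with Coriolis, so pressure-gradient force balances both:
(1/ρ)|∂P/∂n| = fV + V²/R  →  V² + fR·V − fR·V_g = 0
With fR = 1.32×10⁻⁴ × 583×10³ m = 77.0 m/s:
V = [−fR + √((fR)² + 4 fR V_g)]/2 = [−77.0 + √(77.0² + 4×77.0×6.75)]/2 = 6.24 m/s
Subgeostrophic (V < V_g = 6.75 m/s), as expected around a low.
Converting: 6.24 m/s × 1.944 = 12 knots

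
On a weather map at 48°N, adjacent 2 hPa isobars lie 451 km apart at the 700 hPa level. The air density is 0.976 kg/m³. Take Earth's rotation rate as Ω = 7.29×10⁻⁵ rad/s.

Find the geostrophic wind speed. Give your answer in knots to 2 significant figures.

8.2 knots

Coriolis parameter at 48°N:
f = 2Ω sin φ = 2 × 7.29×10⁻⁵ × sin 48° = 1.08×10⁻⁴ s⁻¹
Pressure gradient: |∂P/∂n| = 200 Pa / 451000 m = 4.43×10⁻⁴ Pa/m
Geostrophic balance (pressure-gradient force = Coriolis force):
V_g = (1/(fρ)) |∂P/∂n| = 4.43×10⁻⁴ / (1.08×10⁻⁴ × 0.976) = 4.19 m/s
Converting: 4.19 m/s × 1.944 = 8.2 knots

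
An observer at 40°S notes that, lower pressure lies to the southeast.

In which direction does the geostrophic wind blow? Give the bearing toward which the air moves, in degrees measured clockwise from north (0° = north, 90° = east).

The pressure-gradient force points toward the southeast (bearing 135°).
Geostrophic balance: in the Southern Hemisphere the Coriolis force deflects motion to the left, so the geostrophic wind blows 90° to the left of the pressure-gradient force (low pressure on the right).
Rotating 135° by 90° counterclockwise gives 045° — the wind blows toward the northeast.

045°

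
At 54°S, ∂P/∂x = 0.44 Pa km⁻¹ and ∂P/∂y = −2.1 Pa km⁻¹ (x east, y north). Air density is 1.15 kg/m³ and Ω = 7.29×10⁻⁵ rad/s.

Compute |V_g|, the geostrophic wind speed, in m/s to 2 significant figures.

16 m/s

Coriolis parameter at 54°S:
f = 2Ω sin φ = 2 × 7.29×10⁻⁵ × sin 54° = 1.18×10⁻⁴ s⁻¹
In the Southern Hemisphere f is negative: f = −1.18×10⁻⁴ s⁻¹.
Component geostrophic relations (x east, y north):
u_g = −(1/(fρ)) ∂P/∂y,  v_g = (1/(fρ)) ∂P/∂x
u_g = −(−2.1×10⁻³)/(−1.18×10⁻⁴ × 1.15) = −15.5 m/s;  v_g = (0.44×10⁻³)/(−1.18×10⁻⁴ × 1.15) = −3.24 m/s
|V_g| = √(u_g² + v_g²) = 15.8 m/s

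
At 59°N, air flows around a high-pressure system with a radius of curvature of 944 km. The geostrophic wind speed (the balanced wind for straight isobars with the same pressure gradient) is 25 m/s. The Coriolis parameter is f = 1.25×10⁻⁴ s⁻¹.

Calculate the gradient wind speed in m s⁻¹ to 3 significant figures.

Around a high, pressure-gradient force acts outward with centrifugal, so Coriolis balances both:
fV = (1/ρ)|∂P/∂n| + V²/R  →  V² − fR·V + fR·V_g = 0
With fR = 1.25×10⁻⁴ × 944×10³ m = 118 m/s:
V = [fR − √((fR)² − 4 fR V_g)]/2 = [118 − √(118² − 4×118×25)]/2 = 36 m/s
Supergeostrophic (V > V_g = 25 m/s), as expected around a high.

36.0 m s⁻¹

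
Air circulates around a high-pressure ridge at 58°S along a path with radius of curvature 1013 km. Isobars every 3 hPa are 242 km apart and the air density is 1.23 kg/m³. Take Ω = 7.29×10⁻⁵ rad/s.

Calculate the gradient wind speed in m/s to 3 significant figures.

8.76 m/s

Coriolis parameter at 58°S:
f = 2Ω sin φ = 2 × 7.29×10⁻⁵ × sin 58° = 1.24×10⁻⁴ s⁻¹
Pressure gradient: |∂P/∂n| = 300 Pa / 242000 m = 1.24×10⁻³ Pa/m
Geostrophic speed: V_g = |∂P/∂n|/(fρ) = 1.24×10⁻³/(1.24×10⁻⁴ × 1.23) = 8.15 m/s
Around a high, pressure-gradient force acts outward with centrifugal, so Coriolis balances both:
fV = (1/ρ)|∂P/∂n| + V²/R  →  V² − fR·V + fR·V_g = 0
With fR = 1.24×10⁻⁴ × 1013×10³ m = 125 m/s:
V = [fR − √((fR)² − 4 fR V_g)]/2 = [125 − √(125² − 4×125×8.15)]/2 = 8.76 m/s
Supergeostrophic (V > V_g = 8.15 m/s), as expected around a high.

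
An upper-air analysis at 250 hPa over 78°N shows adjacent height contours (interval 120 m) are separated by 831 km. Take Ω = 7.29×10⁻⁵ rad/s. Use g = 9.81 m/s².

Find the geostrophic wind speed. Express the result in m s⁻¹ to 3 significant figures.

9.93 m s⁻¹

Coriolis parameter at 78°N:
f = 2Ω sin φ = 2 × 7.29×10⁻⁵ × sin 78° = 1.43×10⁻⁴ s⁻¹
Height gradient: |∂Z/∂n| = 120 m / 831000 m = 1.44×10⁻⁴
On a pressure surface, geostrophic balance gives V_g = (g/f)|∂Z/∂n|:
V_g = 9.81 × 1.44×10⁻⁴ / 1.43×10⁻⁴ = 9.93 m/s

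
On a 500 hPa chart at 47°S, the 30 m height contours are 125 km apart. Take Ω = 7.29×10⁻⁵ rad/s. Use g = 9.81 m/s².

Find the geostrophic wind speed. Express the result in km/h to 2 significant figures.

Coriolis parameter at 47°S:
f = 2Ω sin φ = 2 × 7.29×10⁻⁵ × sin 47° = 1.07×10⁻⁴ s⁻¹
Height gradient: |∂Z/∂n| = 30 m / 125000 m = 2.40×10⁻⁴
On a pressure surface, geostrophic balance gives V_g = (g/f)|∂Z/∂n|:
V_g = 9.81 × 2.40×10⁻⁴ / 1.07×10⁻⁴ = 22.1 m/s
Converting: 22.1 m/s × 3.6 = 79 km/h

79 km/h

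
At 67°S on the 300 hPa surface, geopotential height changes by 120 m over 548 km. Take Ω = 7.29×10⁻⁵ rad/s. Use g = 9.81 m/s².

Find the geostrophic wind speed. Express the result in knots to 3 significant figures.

31.1 knots

Coriolis parameter at 67°S:
f = 2Ω sin φ = 2 × 7.29×10⁻⁵ × sin 67° = 1.34×10⁻⁴ s⁻¹
Height gradient: |∂Z/∂n| = 120 m / 548000 m = 2.19×10⁻⁴
On a pressure surface, geostrophic balance gives V_g = (g/f)|∂Z/∂n|:
V_g = 9.81 × 2.19×10⁻⁴ / 1.34×10⁻⁴ = 16.0 m/s
Converting: 16.0 m/s × 1.944 = 31.1 knots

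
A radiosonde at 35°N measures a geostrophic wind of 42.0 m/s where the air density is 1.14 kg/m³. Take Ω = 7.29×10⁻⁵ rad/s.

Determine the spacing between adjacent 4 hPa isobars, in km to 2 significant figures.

100 km

Coriolis parameter at 35°N:
f = 2Ω sin φ = 2 × 7.29×10⁻⁵ × sin 35° = 8.36×10⁻⁵ s⁻¹
Geostrophic balance rearranged: |∂P/∂n| = f ρ V_g
|∂P/∂n| = 8.36×10⁻⁵ × 1.14 × 42.0 = 4.00×10⁻³ Pa/m
Isobar spacing: Δn = ΔP/|∂P/∂n| = 400 Pa / 4.00×10⁻³ Pa/m = 99898 m ≈ 100 km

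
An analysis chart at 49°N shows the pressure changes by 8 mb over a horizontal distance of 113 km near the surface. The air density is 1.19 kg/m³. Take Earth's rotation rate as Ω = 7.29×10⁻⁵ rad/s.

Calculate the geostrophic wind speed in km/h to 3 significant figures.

195 km/h

Coriolis parameter at 49°N:
f = 2Ω sin φ = 2 × 7.29×10⁻⁵ × sin 49° = 1.10×10⁻⁴ s⁻¹
Pressure gradient: |∂P/∂n| = 800 Pa / 113000 m = 7.08×10⁻³ Pa/m
Geostrophic balance (pressure-gradient force = Coriolis force):
V_g = (1/(fρ)) |∂P/∂n| = 7.08×10⁻³ / (1.10×10⁻⁴ × 1.19) = 54.1 m/s
Converting: 54.1 m/s × 3.6 = 195 km/h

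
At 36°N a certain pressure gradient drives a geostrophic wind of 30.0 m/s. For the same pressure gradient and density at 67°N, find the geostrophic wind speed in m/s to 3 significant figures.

With the same pressure gradient and density, V_g ∝ 1/f ∝ 1/sin φ.
V₂ = V₁ · sin φ₁ / sin φ₂ = 30.0 × sin 36° / sin 67°
V₂ = 30.0 × 0.5878/0.9205 = 19.2 m/s

19.2 m/s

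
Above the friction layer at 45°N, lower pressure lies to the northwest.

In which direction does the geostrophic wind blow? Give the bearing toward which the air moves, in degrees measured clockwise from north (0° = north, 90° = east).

045°

The pressure-gradient force points toward the northwest (bearing 315°).
Geostrophic balance: in the Northern Hemisphere the Coriolis force deflects motion to the right, so the geostrophic wind blows 90° to the right of the pressure-gradient force (low pressure on the left).
Rotating 315° by 90° clockwise gives 045° — the wind blows toward the northeast.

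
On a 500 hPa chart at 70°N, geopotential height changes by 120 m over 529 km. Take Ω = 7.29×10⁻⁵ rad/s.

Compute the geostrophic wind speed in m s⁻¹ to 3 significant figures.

Coriolis parameter at 70°N:
f = 2Ω sin φ = 2 × 7.29×10⁻⁵ × sin 70° = 1.37×10⁻⁴ s⁻¹
Height gradient: |∂Z/∂n| = 120 m / 529000 m = 2.27×10⁻⁴
On a pressure surface, geostrophic balance gives V_g = (g/f)|∂Z/∂n|:
V_g = 9.81 × 2.27×10⁻⁴ / 1.37×10⁻⁴ = 16.2 m/s

16.2 m s⁻¹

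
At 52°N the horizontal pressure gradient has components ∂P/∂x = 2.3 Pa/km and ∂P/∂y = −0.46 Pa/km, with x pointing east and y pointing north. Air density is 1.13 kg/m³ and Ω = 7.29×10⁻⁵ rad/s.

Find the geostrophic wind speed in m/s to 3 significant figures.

Coriolis parameter at 52°N:
f = 2Ω sin φ = 2 × 7.29×10⁻⁵ × sin 52° = 1.15×10⁻⁴ s⁻¹
Component geostrophic relations (x east, y north):
u_g = −(1/(fρ)) ∂P/∂y,  v_g = (1/(fρ)) ∂P/∂x
u_g = −(−0.46×10⁻³)/(1.15×10⁻⁴ × 1.13) = 3.54 m/s;  v_g = (2.3×10⁻³)/(1.15×10⁻⁴ × 1.13) = 17.7 m/s
|V_g| = √(u_g² + v_g²) = 18.1 m/s

18.1 m/s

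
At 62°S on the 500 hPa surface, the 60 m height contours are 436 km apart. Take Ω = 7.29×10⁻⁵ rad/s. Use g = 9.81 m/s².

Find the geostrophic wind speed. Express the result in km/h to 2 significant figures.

Coriolis parameter at 62°S:
f = 2Ω sin φ = 2 × 7.29×10⁻⁵ × sin 62° = 1.29×10⁻⁴ s⁻¹
Height gradient: |∂Z/∂n| = 60 m / 436000 m = 1.38×10⁻⁴
On a pressure surface, geostrophic balance gives V_g = (g/f)|∂Z/∂n|:
V_g = 9.81 × 1.38×10⁻⁴ / 1.29×10⁻⁴ = 10.5 m/s
Converting: 10.5 m/s × 3.6 = 38 km/h

38 km/h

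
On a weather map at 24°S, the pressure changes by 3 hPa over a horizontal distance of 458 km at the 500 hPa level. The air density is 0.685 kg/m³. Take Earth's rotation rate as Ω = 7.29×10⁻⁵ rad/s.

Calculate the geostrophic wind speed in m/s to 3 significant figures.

16.1 m/s

Coriolis parameter at 24°S:
f = 2Ω sin φ = 2 × 7.29×10⁻⁵ × sin 24° = 5.93×10⁻⁵ s⁻¹
Pressure gradient: |∂P/∂n| = 300 Pa / 458000 m = 6.55×10⁻⁴ Pa/m
Geostrophic balance (pressure-gradient force = Coriolis force):
V_g = (1/(fρ)) |∂P/∂n| = 6.55×10⁻⁴ / (5.93×10⁻⁵ × 0.685) = 16.1 m/s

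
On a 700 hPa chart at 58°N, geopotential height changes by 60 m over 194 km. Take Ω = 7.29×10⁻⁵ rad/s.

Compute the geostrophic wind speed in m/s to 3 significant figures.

24.5 m/s

Coriolis parameter at 58°N:
f = 2Ω sin φ = 2 × 7.29×10⁻⁵ × sin 58° = 1.24×10⁻⁴ s⁻¹
Height gradient: |∂Z/∂n| = 60 m / 194000 m = 3.09×10⁻⁴
On a pressure surface, geostrophic balance gives V_g = (g/f)|∂Z/∂n|:
V_g = 9.81 × 3.09×10⁻⁴ / 1.24×10⁻⁴ = 24.5 m/s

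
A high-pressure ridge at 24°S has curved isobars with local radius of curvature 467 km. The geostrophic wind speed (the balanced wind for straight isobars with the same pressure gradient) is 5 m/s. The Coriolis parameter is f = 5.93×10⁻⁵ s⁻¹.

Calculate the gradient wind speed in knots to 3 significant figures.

Around a high, pressure-gradient force acts outward with centrifugal, so Coriolis balances both:
fV = (1/ρ)|∂P/∂n| + V²/R  →  V² − fR·V + fR·V_g = 0
With fR = 5.93×10⁻⁵ × 467×10³ m = 27.7 m/s:
V = [fR − √((fR)² − 4 fR V_g)]/2 = [27.7 − √(27.7² − 4×27.7×5)]/2 = 6.55 m/s
Supergeostrophic (V > V_g = 5 m/s), as expected around a high.
Converting: 6.55 m/s × 1.944 = 12.7 knots

12.7 knots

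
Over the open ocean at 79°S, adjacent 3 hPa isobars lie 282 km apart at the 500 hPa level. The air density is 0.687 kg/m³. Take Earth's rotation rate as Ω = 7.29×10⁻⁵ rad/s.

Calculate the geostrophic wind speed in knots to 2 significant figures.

Coriolis parameter at 79°S:
f = 2Ω sin φ = 2 × 7.29×10⁻⁵ × sin 79° = 1.43×10⁻⁴ s⁻¹
Pressure gradient: |∂P/∂n| = 300 Pa / 282000 m = 1.06×10⁻³ Pa/m
Geostrophic balance (pressure-gradient force = Coriolis force):
V_g = (1/(fρ)) |∂P/∂n| = 1.06×10⁻³ / (1.43×10⁻⁴ × 0.687) = 10.8 m/s
Converting: 10.8 m/s × 1.944 = 21 knots

21 knots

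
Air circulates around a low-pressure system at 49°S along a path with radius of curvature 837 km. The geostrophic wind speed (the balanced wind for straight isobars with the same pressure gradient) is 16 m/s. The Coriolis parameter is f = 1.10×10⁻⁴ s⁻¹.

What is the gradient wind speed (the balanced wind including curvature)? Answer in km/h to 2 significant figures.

Around a low, centrifugal force acts outward with Coriolis, so pressure-gradient force balances both:
(1/ρ)|∂P/∂n| = fV + V²/R  →  V² + fR·V − fR·V_g = 0
With fR = 1.10×10⁻⁴ × 837×10³ m = 92.1 m/s:
V = [−fR + √((fR)² + 4 fR V_g)]/2 = [−92.1 + √(92.1² + 4×92.1×16)]/2 = 13.9 m/s
Subgeostrophic (V < V_g = 16 m/s), as expected around a low.
Converting: 13.9 m/s × 3.6 = 50 km/h

50 km/h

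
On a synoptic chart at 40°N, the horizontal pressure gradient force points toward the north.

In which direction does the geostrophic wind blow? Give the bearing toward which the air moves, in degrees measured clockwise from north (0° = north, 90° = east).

090°

The pressure-gradient force points toward the north (bearing 000°).
Geostrophic balance: in the Northern Hemisphere the Coriolis force deflects motion to the right, so the geostrophic wind blows 90° to the right of the pressure-gradient force (low pressure on the left).
Rotating 000° by 90° clockwise gives 090° — the wind blows toward the east.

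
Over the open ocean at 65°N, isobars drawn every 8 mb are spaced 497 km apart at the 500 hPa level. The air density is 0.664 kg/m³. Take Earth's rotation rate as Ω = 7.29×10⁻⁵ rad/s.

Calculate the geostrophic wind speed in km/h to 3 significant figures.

Coriolis parameter at 65°N:
f = 2Ω sin φ = 2 × 7.29×10⁻⁵ × sin 65° = 1.32×10⁻⁴ s⁻¹
Pressure gradient: |∂P/∂n| = 800 Pa / 497000 m = 1.61×10⁻³ Pa/m
Geostrophic balance (pressure-gradient force = Coriolis force):
V_g = (1/(fρ)) |∂P/∂n| = 1.61×10⁻³ / (1.32×10⁻⁴ × 0.664) = 18.3 m/s
Converting: 18.3 m/s × 3.6 = 66.0 km/h

66.0 km/h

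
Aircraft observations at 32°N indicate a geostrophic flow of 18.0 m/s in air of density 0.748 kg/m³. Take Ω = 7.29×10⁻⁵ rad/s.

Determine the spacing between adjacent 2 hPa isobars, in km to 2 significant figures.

Coriolis parameter at 32°N:
f = 2Ω sin φ = 2 × 7.29×10⁻⁵ × sin 32° = 7.73×10⁻⁵ s⁻¹
Geostrophic balance rearranged: |∂P/∂n| = f ρ V_g
|∂P/∂n| = 7.73×10⁻⁵ × 0.748 × 18.0 = 1.04×10⁻³ Pa/m
Isobar spacing: Δn = ΔP/|∂P/∂n| = 200 Pa / 1.04×10⁻³ Pa/m = 192260 m ≈ 190 km

190 km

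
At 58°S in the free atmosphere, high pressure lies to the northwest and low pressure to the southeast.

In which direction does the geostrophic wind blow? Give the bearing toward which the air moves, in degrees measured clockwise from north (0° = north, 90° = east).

045°

The pressure-gradient force points toward the southeast (bearing 135°).
Geostrophic balance: in the Southern Hemisphere the Coriolis force deflects motion to the left, so the geostrophic wind blows 90° to the left of the pressure-gradient force (low pressure on the right).
Rotating 135° by 90° counterclockwise gives 045° — the wind blows toward the northeast.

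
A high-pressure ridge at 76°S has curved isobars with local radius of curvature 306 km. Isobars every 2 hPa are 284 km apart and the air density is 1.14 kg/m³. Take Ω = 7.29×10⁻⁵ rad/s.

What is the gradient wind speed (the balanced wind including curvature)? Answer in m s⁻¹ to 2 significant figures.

Coriolis parameter at 76°S:
f = 2Ω sin φ = 2 × 7.29×10⁻⁵ × sin 76° = 1.41×10⁻⁴ s⁻¹
Pressure gradient: |∂P/∂n| = 200 Pa / 284000 m = 7.04×10⁻⁴ Pa/m
Geostrophic speed: V_g = |∂P/∂n|/(fρ) = 7.04×10⁻⁴/(1.41×10⁻⁴ × 1.14) = 4.37 m/s
Around a high, pressure-gradient force acts outward with centrifugal, so Coriolis balances both:
fV = (1/ρ)|∂P/∂n| + V²/R  →  V² − fR·V + fR·V_g = 0
With fR = 1.41×10⁻⁴ × 306×10³ m = 43.3 m/s:
V = [fR − √((fR)² − 4 fR V_g)]/2 = [43.3 − √(43.3² − 4×43.3×4.37)]/2 = 4.93 m/s
Supergeostrophic (V > V_g = 4.37 m/s), as expected around a high.

4.9 m s⁻¹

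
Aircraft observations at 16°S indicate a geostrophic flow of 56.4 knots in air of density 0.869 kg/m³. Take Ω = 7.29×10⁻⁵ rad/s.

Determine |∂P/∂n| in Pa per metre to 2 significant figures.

1.0×10⁻³ Pa/m

Coriolis parameter at 16°S:
f = 2Ω sin φ = 2 × 7.29×10⁻⁵ × sin 16° = 4.02×10⁻⁵ s⁻¹
Wind speed in SI: 56.4 knots = 29.0 m/s
Geostrophic balance rearranged: |∂P/∂n| = f ρ V_g
|∂P/∂n| = 4.02×10⁻⁵ × 0.869 × 29.0 = 1.01×10⁻³ Pa/m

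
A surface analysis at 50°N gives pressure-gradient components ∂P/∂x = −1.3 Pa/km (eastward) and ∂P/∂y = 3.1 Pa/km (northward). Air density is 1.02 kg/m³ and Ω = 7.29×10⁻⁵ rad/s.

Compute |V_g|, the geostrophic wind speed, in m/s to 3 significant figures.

29.5 m/s

Coriolis parameter at 50°N:
f = 2Ω sin φ = 2 × 7.29×10⁻⁵ × sin 50° = 1.12×10⁻⁴ s⁻¹
Component geostrophic relations (x east, y north):
u_g = −(1/(fρ)) ∂P/∂y,  v_g = (1/(fρ)) ∂P/∂x
u_g = −(3.1×10⁻³)/(1.12×10⁻⁴ × 1.02) = −27.2 m/s;  v_g = (−1.3×10⁻³)/(1.12×10⁻⁴ × 1.02) = −11.4 m/s
|V_g| = √(u_g² + v_g²) = 29.5 m/s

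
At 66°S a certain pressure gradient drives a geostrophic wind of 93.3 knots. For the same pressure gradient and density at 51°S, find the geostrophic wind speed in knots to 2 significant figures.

With the same pressure gradient and density, V_g ∝ 1/f ∝ 1/sin φ.
V₂ = V₁ · sin φ₁ / sin φ₂ = 93.3 × sin 66° / sin 51°
V₂ = 93.3 × 0.9135/0.7771 = 110 knots

110 knots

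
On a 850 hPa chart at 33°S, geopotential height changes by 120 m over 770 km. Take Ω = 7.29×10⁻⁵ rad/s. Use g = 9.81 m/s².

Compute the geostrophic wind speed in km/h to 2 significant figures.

Coriolis parameter at 33°S:
f = 2Ω sin φ = 2 × 7.29×10⁻⁵ × sin 33° = 7.94×10⁻⁵ s⁻¹
Height gradient: |∂Z/∂n| = 120 m / 770000 m = 1.56×10⁻⁴
On a pressure surface, geostrophic balance gives V_g = (g/f)|∂Z/∂n|:
V_g = 9.81 × 1.56×10⁻⁴ / 7.94×10⁻⁵ = 19.3 m/s
Converting: 19.3 m/s × 3.6 = 69 km/h

69 km/h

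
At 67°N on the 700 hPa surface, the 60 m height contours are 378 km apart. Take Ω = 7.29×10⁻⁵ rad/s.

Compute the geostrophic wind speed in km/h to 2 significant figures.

Coriolis parameter at 67°N:
f = 2Ω sin φ = 2 × 7.29×10⁻⁵ × sin 67° = 1.34×10⁻⁴ s⁻¹
Height gradient: |∂Z/∂n| = 60 m / 378000 m = 1.59×10⁻⁴
On a pressure surface, geostrophic balance gives V_g = (g/f)|∂Z/∂n|:
V_g = 9.81 × 1.59×10⁻⁴ / 1.34×10⁻⁴ = 11.6 m/s
Converting: 11.6 m/s × 3.6 = 42 km/h

42 km/h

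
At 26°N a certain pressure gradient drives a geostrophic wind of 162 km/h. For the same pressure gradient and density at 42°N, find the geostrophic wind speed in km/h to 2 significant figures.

110 km/h

With the same pressure gradient and density, V_g ∝ 1/f ∝ 1/sin φ.
V₂ = V₁ · sin φ₁ / sin φ₂ = 162 × sin 26° / sin 42°
V₂ = 162 × 0.4384/0.6691 = 110 km/h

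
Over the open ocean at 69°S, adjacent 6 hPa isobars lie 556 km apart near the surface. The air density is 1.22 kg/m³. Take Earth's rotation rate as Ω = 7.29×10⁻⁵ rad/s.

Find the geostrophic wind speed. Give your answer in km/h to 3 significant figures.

23.4 km/h

Coriolis parameter at 69°S:
f = 2Ω sin φ = 2 × 7.29×10⁻⁵ × sin 69° = 1.36×10⁻⁴ s⁻¹
Pressure gradient: |∂P/∂n| = 600 Pa / 556000 m = 1.08×10⁻³ Pa/m
Geostrophic balance (pressure-gradient force = Coriolis force):
V_g = (1/(fρ)) |∂P/∂n| = 1.08×10⁻³ / (1.36×10⁻⁴ × 1.22) = 6.50 m/s
Converting: 6.50 m/s × 3.6 = 23.4 km/h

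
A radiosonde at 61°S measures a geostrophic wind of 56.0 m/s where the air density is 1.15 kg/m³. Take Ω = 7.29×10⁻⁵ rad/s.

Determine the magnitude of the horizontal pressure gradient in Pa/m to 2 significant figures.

Coriolis parameter at 61°S:
f = 2Ω sin φ = 2 × 7.29×10⁻⁵ × sin 61° = 1.28×10⁻⁴ s⁻¹
Geostrophic balance rearranged: |∂P/∂n| = f ρ V_g
|∂P/∂n| = 1.28×10⁻⁴ × 1.15 × 56.0 = 8.21×10⁻³ Pa/m

8.2×10⁻³ Pa/m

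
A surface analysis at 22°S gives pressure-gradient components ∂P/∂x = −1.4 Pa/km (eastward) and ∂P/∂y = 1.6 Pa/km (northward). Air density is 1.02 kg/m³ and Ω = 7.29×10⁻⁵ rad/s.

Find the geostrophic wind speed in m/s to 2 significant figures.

Coriolis parameter at 22°S:
f = 2Ω sin φ = 2 × 7.29×10⁻⁵ × sin 22° = 5.46×10⁻⁵ s⁻¹
In the Southern Hemisphere f is negative: f = −5.46×10⁻⁵ s⁻¹.
Component geostrophic relations (x east, y north):
u_g = −(1/(fρ)) ∂P/∂y,  v_g = (1/(fρ)) ∂P/∂x
u_g = −(1.6×10⁻³)/(−5.46×10⁻⁵ × 1.02) = 28.7 m/s;  v_g = (−1.4×10⁻³)/(−5.46×10⁻⁵ × 1.02) = 25.1 m/s
|V_g| = √(u_g² + v_g²) = 38.2 m/s

38 m/s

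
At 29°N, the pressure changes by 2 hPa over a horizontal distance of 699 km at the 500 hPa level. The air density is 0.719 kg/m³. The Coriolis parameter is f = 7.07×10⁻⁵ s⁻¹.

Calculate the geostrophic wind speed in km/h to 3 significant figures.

20.3 km/h

Pressure gradient: |∂P/∂n| = 200 Pa / 699000 m = 2.86×10⁻⁴ Pa/m
Geostrophic balance (pressure-gradient force = Coriolis force):
V_g = (1/(fρ)) |∂P/∂n| = 2.86×10⁻⁴ / (7.07×10⁻⁵ × 0.719) = 5.63 m/s
Converting: 5.63 m/s × 3.6 = 20.3 km/h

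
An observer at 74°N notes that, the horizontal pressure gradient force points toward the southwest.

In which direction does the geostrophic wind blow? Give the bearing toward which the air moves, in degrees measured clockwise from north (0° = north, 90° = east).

315°

The pressure-gradient force points toward the southwest (bearing 225°).
Geostrophic balance: in the Northern Hemisphere the Coriolis force deflects motion to the right, so the geostrophic wind blows 90° to the right of the pressure-gradient force (low pressure on the left).
Rotating 225° by 90° clockwise gives 315° — the wind blows toward the northwest.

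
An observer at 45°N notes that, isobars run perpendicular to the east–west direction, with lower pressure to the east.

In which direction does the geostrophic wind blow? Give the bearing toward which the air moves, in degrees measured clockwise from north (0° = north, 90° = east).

180°

The pressure-gradient force points toward the east (bearing 090°).
Geostrophic balance: in the Northern Hemisphere the Coriolis force deflects motion to the right, so the geostrophic wind blows 90° to the right of the pressure-gradient force (low pressure on the left).
Rotating 090° by 90° clockwise gives 180° — the wind blows toward the south.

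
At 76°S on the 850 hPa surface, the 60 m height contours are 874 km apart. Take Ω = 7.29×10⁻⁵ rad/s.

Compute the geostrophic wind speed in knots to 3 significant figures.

Coriolis parameter at 76°S:
f = 2Ω sin φ = 2 × 7.29×10⁻⁵ × sin 76° = 1.41×10⁻⁴ s⁻¹
Height gradient: |∂Z/∂n| = 60 m / 874000 m = 6.86×10⁻⁵
On a pressure surface, geostrophic balance gives V_g = (g/f)|∂Z/∂n|:
V_g = 9.81 × 6.86×10⁻⁵ / 1.41×10⁻⁴ = 4.76 m/s
Converting: 4.76 m/s × 1.944 = 9.25 knots

9.25 knots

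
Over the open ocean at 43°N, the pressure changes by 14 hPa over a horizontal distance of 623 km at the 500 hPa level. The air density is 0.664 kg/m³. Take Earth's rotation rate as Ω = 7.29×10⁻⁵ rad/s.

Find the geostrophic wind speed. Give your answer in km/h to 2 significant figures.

120 km/h

Coriolis parameter at 43°N:
f = 2Ω sin φ = 2 × 7.29×10⁻⁵ × sin 43° = 9.94×10⁻⁵ s⁻¹
Pressure gradient: |∂P/∂n| = 1400 Pa / 623000 m = 2.25×10⁻³ Pa/m
Geostrophic balance (pressure-gradient force = Coriolis force):
V_g = (1/(fρ)) |∂P/∂n| = 2.25×10⁻³ / (9.94×10⁻⁵ × 0.664) = 34.0 m/s
Converting: 34.0 m/s × 3.6 = 120 km/h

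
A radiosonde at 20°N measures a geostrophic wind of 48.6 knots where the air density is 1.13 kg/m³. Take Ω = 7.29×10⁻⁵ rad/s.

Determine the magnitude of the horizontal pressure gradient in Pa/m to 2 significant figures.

Coriolis parameter at 20°N:
f = 2Ω sin φ = 2 × 7.29×10⁻⁵ × sin 20° = 4.99×10⁻⁵ s⁻¹
Wind speed in SI: 48.6 knots = 25.0 m/s
Geostrophic balance rearranged: |∂P/∂n| = f ρ V_g
|∂P/∂n| = 4.99×10⁻⁵ × 1.13 × 25.0 = 1.41×10⁻³ Pa/m

1.4×10⁻³ Pa/m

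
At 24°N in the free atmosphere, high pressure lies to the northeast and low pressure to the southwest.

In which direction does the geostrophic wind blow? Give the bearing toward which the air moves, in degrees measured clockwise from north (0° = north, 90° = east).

315°

The pressure-gradient force points toward the southwest (bearing 225°).
Geostrophic balance: in the Northern Hemisphere the Coriolis force deflects motion to the right, so the geostrophic wind blows 90° to the right of the pressure-gradient force (low pressure on the left).
Rotating 225° by 90° clockwise gives 315° — the wind blows toward the northwest.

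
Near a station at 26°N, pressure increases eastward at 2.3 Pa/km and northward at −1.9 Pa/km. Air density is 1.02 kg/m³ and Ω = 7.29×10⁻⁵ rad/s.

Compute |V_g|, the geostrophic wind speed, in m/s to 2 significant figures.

46 m/s

Coriolis parameter at 26°N:
f = 2Ω sin φ = 2 × 7.29×10⁻⁵ × sin 26° = 6.39×10⁻⁵ s⁻¹
Component geostrophic relations (x east, y north):
u_g = −(1/(fρ)) ∂P/∂y,  v_g = (1/(fρ)) ∂P/∂x
u_g = −(−1.9×10⁻³)/(6.39×10⁻⁵ × 1.02) = 29.1 m/s;  v_g = (2.3×10⁻³)/(6.39×10⁻⁵ × 1.02) = 35.3 m/s
|V_g| = √(u_g² + v_g²) = 45.8 m/s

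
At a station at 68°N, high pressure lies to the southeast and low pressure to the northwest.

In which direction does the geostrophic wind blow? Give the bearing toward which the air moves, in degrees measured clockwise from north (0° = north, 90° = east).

The pressure-gradient force points toward the northwest (bearing 315°).
Geostrophic balance: in the Northern Hemisphere the Coriolis force deflects motion to the right, so the geostrophic wind blows 90° to the right of the pressure-gradient force (low pressure on the left).
Rotating 315° by 90° clockwise gives 045° — the wind blows toward the northeast.

045°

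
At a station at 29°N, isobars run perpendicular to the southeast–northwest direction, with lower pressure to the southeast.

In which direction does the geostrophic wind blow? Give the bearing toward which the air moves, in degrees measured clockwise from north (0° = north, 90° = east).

225°

The pressure-gradient force points toward the southeast (bearing 135°).
Geostrophic balance: in the Northern Hemisphere the Coriolis force deflects motion to the right, so the geostrophic wind blows 90° to the right of the pressure-gradient force (low pressure on the left).
Rotating 135° by 90° clockwise gives 225° — the wind blows toward the southwest.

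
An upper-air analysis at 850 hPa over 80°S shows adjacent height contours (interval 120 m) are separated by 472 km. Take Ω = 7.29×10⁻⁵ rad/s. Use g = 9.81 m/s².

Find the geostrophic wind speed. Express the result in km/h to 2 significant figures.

Coriolis parameter at 80°S:
f = 2Ω sin φ = 2 × 7.29×10⁻⁵ × sin 80° = 1.44×10⁻⁴ s⁻¹
Height gradient: |∂Z/∂n| = 120 m / 472000 m = 2.54×10⁻⁴
On a pressure surface, geostrophic balance gives V_g = (g/f)|∂Z/∂n|:
V_g = 9.81 × 2.54×10⁻⁴ / 1.44×10⁻⁴ = 17.4 m/s
Converting: 17.4 m/s × 3.6 = 63 km/h

63 km/h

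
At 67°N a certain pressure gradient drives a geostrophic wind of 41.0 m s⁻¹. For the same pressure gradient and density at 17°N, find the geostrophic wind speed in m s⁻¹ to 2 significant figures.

With the same pressure gradient and density, V_g ∝ 1/f ∝ 1/sin φ.
V₂ = V₁ · sin φ₁ / sin φ₂ = 41.0 × sin 67° / sin 17°
V₂ = 41.0 × 0.9205/0.2924 = 130 m s⁻¹

130 m s⁻¹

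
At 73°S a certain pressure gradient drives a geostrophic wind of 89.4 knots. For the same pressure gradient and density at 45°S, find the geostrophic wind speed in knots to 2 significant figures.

120 knots

With the same pressure gradient and density, V_g ∝ 1/f ∝ 1/sin φ.
V₂ = V₁ · sin φ₁ / sin φ₂ = 89.4 × sin 73° / sin 45°
V₂ = 89.4 × 0.9563/0.7071 = 120 knots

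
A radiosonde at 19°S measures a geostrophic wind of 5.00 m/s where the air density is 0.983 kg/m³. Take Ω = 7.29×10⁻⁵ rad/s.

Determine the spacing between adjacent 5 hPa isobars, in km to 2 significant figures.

2100 km

Coriolis parameter at 19°S:
f = 2Ω sin φ = 2 × 7.29×10⁻⁵ × sin 19° = 4.75×10⁻⁵ s⁻¹
Geostrophic balance rearranged: |∂P/∂n| = f ρ V_g
|∂P/∂n| = 4.75×10⁻⁵ × 0.983 × 5.00 = 2.33×10⁻⁴ Pa/m
Isobar spacing: Δn = ΔP/|∂P/∂n| = 500 Pa / 2.33×10⁻⁴ Pa/m = 2143123 m ≈ 2100 km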